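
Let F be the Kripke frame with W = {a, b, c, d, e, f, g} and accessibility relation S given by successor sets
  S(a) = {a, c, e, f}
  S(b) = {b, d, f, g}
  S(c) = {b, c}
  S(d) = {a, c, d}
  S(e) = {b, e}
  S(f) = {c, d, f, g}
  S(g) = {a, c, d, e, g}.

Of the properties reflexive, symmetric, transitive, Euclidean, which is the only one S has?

reflexive

Reflexive: yes — every world is S-related to itself.
Symmetric: no — a S c but not c S a.
Transitive: no — a S c and c S b, but not a S b.
Euclidean: no — a S c and a S e, but not c S e.
Only reflexive holds.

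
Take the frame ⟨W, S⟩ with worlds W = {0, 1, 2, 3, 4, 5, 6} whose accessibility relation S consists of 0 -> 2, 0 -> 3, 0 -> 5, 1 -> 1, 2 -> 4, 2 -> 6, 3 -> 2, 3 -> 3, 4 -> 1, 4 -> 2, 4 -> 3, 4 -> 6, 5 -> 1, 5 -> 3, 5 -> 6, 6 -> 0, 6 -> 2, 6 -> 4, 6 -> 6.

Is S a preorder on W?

No

Reflexive: no — 0 is not related to itself.
Transitive: no — 0 S 2 and 2 S 4, but not 0 S 4.
So S is not a preorder.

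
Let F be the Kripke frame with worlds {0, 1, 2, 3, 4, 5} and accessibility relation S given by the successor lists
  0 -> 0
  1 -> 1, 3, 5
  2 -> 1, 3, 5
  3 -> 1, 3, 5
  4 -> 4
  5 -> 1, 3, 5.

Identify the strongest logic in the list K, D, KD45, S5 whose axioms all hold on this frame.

Serial (axiom D): yes — every world has a successor (e.g. 0 S 0).
Euclidean (axiom 5): yes — any two successors of a common world are S-related.
Transitive (axiom 4): yes — every two-step S-path is closed by a direct edge.
Reflexive (axiom T): no — 2 is not related to itself.
So F validates K, D, KD45; S5 would additionally require S to be reflexive. The strongest is KD45.

KD45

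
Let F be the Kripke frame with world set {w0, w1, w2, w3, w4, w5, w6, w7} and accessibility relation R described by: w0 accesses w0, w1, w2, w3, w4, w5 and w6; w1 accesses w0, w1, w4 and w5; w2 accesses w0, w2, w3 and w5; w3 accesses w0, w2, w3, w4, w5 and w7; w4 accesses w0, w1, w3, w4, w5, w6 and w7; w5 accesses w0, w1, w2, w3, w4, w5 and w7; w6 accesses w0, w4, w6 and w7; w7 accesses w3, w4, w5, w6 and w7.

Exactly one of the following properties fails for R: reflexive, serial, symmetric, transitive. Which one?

Reflexive: yes — every world is R-related to itself.
Serial: yes — every world has a successor (e.g. w0 R w0).
Symmetric: yes — every pair in R has its reverse in R.
Transitive: no — w0 R w3 and w3 R w7, but not w0 R w7.
Only transitive fails.

transitive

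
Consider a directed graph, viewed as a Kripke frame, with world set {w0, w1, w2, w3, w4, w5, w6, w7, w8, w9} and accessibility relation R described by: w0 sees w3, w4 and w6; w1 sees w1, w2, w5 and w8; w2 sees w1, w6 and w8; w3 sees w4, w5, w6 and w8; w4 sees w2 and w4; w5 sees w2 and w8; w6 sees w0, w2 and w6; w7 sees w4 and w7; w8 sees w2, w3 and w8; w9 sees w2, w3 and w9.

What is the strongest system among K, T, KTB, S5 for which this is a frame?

Reflexive (axiom T): no — w0 is not related to itself.
Symmetric (axiom B): no — w0 R w3 but not w3 R w0.
Euclidean (axiom 5): no — w0 R w4 and w0 R w3, but not w4 R w3.
So F validates K; T would additionally require R to be reflexive. The strongest is K.

K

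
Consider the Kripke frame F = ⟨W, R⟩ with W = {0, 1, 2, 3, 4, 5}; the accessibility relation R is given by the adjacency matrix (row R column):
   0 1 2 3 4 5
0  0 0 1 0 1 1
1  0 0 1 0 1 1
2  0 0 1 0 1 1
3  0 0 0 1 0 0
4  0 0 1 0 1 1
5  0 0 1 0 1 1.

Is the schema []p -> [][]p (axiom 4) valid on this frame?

By correspondence theory, 4 is valid on a frame iff R is transitive.
Transitive: yes — every two-step R-path is closed by a direct edge.

Yes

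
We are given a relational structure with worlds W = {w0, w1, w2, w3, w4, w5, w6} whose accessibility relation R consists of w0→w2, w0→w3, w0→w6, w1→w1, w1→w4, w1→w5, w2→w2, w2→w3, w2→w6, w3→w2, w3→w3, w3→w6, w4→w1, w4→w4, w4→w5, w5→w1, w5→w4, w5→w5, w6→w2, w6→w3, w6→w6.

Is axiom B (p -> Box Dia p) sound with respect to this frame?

No

Axiom B corresponds to the accessibility relation being symmetric.
Symmetric: no — w0 R w2 but not w2 R w0.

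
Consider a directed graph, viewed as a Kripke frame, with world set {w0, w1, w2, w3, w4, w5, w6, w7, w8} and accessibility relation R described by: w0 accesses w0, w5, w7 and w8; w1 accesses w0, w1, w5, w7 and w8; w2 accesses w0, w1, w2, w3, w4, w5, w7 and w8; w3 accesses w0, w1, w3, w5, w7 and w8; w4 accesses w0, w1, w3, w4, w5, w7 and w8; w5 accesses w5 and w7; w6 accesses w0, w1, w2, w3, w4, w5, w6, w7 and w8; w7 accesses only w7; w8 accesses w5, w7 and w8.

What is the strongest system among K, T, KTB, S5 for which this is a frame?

Reflexive (axiom T): yes — every world is R-related to itself.
Symmetric (axiom B): no — w0 R w5 but not w5 R w0.
Euclidean (axiom 5): no — w0 R w5 and w0 R w8, but not w5 R w8.
So F validates K, T; KTB would additionally require R to be symmetric. The strongest is T.

T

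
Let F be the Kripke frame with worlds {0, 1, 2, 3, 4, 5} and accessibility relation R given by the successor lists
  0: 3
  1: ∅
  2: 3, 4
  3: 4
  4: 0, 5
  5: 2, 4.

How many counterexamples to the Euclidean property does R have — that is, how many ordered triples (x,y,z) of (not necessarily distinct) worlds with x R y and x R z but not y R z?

Enumerating: (0,3,3), (2,3,3), (2,4,3), (2,4,4), (3,4,4), (4,0,0), (4,0,5), (4,5,0), (4,5,5), (5,2,2), (5,4,2), (5,4,4).

12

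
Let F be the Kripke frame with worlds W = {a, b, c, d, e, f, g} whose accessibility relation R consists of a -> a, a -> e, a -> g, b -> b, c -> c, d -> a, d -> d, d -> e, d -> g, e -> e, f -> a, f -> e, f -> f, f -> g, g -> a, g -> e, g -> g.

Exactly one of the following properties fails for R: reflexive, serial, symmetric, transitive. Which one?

symmetric

Reflexive: yes — every world is R-related to itself.
Serial: yes — every world has a successor (e.g. a R a).
Symmetric: no — a R e but not e R a.
Transitive: yes — every two-step R-path is closed by a direct edge.
Only symmetric fails.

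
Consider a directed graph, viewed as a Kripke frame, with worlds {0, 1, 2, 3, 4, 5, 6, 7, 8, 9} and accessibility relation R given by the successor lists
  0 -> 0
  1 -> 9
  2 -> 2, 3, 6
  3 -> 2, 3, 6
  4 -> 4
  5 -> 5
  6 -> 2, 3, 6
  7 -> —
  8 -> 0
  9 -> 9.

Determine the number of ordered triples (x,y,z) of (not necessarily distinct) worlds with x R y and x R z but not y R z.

0

R is Euclidean; there are no such tuples.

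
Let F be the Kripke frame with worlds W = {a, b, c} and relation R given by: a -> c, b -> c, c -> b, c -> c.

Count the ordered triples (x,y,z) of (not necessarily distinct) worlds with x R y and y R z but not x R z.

Enumerating: (a,c,b), (b,c,b).

2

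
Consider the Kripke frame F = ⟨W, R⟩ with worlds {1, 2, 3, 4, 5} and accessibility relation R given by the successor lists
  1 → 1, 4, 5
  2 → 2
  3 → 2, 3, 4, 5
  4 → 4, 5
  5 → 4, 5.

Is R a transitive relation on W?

Yes

Transitive: yes — every two-step R-path is closed by a direct edge.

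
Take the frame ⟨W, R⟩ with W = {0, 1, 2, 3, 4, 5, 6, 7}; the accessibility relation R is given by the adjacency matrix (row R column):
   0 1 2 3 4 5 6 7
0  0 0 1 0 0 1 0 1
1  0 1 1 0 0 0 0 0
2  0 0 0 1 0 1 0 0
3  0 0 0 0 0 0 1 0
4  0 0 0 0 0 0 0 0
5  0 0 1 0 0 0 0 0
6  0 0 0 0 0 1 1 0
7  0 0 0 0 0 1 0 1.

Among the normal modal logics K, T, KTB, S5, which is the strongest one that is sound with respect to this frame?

K

Reflexive (axiom T): no — 0 is not related to itself.
Symmetric (axiom B): no — 0 R 2 but not 2 R 0.
Euclidean (axiom 5): no — 0 R 2 and 0 R 7, but not 2 R 7.
So F validates K; T would additionally require R to be reflexive. The strongest is K.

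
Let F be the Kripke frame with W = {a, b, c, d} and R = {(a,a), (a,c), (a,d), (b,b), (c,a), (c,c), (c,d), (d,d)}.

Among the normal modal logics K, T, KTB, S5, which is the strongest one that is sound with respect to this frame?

T

Reflexive (axiom T): yes — every world is R-related to itself.
Symmetric (axiom B): no — a R d but not d R a.
Euclidean (axiom 5): no — a R d and a R c, but not d R c.
So F validates K, T; KTB would additionally require R to be symmetric. The strongest is T.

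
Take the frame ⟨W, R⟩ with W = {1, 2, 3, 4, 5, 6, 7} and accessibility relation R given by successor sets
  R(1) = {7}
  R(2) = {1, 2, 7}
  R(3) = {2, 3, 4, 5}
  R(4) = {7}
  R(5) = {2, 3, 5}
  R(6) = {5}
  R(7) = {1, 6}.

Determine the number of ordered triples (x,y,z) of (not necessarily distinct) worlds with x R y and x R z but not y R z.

20

Enumerating: (1,7,7), (2,1,1), (2,1,2), (2,7,2), (2,7,7), (3,2,3), (3,2,4), (3,2,5), (3,4,2), (3,4,3), (3,4,4), (3,4,5), … and 8 more.
Total: 20.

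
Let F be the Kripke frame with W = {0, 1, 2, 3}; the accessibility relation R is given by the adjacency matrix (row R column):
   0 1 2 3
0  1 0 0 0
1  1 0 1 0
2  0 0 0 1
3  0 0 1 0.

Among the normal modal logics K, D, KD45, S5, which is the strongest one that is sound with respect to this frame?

D

Serial (axiom D): yes — every world has a successor (e.g. 0 R 0).
Euclidean (axiom 5): no — 1 R 0 and 1 R 2, but not 0 R 2.
Transitive (axiom 4): no — 1 R 2 and 2 R 3, but not 1 R 3.
Reflexive (axiom T): no — 1 is not related to itself.
So F validates K, D; KD45 would additionally require R to be Euclidean and transitive. The strongest is D.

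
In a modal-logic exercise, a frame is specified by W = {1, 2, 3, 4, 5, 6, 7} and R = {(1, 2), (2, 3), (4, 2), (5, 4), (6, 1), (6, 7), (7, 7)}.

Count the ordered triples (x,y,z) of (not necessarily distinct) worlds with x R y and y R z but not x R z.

4

Enumerating: (1,2,3), (4,2,3), (5,4,2), (6,1,2).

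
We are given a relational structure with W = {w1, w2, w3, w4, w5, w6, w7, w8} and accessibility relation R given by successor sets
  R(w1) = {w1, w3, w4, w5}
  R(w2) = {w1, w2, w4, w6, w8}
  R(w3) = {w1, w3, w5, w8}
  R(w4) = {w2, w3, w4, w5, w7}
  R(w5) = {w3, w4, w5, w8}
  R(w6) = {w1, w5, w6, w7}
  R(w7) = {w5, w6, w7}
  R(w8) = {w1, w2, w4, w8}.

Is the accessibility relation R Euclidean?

Euclidean: no — w1 R w3 and w1 R w4, but not w3 R w4.

No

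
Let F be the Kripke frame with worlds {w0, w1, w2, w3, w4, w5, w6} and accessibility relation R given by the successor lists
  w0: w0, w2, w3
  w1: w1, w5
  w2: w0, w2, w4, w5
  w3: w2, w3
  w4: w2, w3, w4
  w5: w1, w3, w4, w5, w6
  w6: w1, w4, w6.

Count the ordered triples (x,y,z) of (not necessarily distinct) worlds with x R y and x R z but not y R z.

Enumerating: (w0,w2,w3), (w0,w3,w0), (w2,w0,w4), (w2,w0,w5), (w2,w4,w0), (w2,w4,w5), (w2,w5,w0), (w2,w5,w2), (w3,w2,w3), (w4,w2,w3), (w4,w3,w4), (w5,w1,w3), … and 15 more.
Total: 27.

27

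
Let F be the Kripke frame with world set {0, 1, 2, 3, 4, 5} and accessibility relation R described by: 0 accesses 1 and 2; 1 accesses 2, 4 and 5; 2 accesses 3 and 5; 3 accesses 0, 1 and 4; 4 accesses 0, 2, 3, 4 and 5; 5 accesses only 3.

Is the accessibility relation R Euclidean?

Euclidean: no — 0 R 2 and 0 R 1, but not 2 R 1.

No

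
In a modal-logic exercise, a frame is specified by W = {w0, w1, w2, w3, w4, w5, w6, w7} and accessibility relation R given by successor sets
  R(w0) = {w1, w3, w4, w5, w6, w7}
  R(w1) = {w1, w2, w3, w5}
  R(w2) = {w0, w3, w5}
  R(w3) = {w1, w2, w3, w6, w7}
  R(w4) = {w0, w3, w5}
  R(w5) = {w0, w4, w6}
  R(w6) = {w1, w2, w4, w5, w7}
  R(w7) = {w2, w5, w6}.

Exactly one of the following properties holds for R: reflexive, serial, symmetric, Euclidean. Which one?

Reflexive: no — w0 is not related to itself.
Serial: yes — every world has a successor (e.g. w0 R w1).
Symmetric: no — w0 R w1 but not w1 R w0.
Euclidean: no — w0 R w1 and w0 R w4, but not w1 R w4.
Only serial holds.

serial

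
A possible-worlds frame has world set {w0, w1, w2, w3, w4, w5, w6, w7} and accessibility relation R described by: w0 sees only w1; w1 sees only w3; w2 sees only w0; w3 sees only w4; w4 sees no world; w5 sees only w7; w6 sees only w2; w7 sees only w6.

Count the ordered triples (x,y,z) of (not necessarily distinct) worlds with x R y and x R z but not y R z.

Enumerating: (w0,w1,w1), (w1,w3,w3), (w2,w0,w0), (w3,w4,w4), (w5,w7,w7), (w6,w2,w2), (w7,w6,w6).

7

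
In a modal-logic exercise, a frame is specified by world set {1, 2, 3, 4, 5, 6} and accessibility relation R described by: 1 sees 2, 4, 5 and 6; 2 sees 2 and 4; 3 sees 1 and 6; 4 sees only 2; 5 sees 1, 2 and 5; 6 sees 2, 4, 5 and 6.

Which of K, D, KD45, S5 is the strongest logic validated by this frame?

Serial (axiom D): yes — every world has a successor (e.g. 1 R 2).
Euclidean (axiom 5): no — 1 R 2 and 1 R 5, but not 2 R 5.
Transitive (axiom 4): no — 3 R 1 and 1 R 2, but not 3 R 2.
Reflexive (axiom T): no — 1 is not related to itself.
So F validates K, D; KD45 would additionally require R to be Euclidean and transitive. The strongest is D.

D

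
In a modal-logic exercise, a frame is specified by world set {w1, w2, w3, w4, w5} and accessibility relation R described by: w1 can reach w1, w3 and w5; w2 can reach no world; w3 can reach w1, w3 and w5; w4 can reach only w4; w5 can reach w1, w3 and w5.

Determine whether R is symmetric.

Yes

Symmetric: yes — every pair in R has its reverse in R.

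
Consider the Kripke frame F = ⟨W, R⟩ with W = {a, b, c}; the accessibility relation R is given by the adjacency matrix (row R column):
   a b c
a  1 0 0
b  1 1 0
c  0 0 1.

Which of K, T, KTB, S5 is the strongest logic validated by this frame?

Reflexive (axiom T): yes — every world is R-related to itself.
Symmetric (axiom B): no — b R a but not a R b.
Euclidean (axiom 5): no — b R a and b R b, but not a R b.
So F validates K, T; KTB would additionally require R to be symmetric. The strongest is T.

T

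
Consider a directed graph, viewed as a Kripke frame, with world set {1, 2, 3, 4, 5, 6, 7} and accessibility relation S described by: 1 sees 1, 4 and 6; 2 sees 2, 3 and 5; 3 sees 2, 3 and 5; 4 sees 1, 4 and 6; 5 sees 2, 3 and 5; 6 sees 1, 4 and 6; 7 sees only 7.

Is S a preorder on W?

Reflexive: yes — every world is S-related to itself.
Transitive: yes — every two-step S-path is closed by a direct edge.
So S is a preorder.

Yes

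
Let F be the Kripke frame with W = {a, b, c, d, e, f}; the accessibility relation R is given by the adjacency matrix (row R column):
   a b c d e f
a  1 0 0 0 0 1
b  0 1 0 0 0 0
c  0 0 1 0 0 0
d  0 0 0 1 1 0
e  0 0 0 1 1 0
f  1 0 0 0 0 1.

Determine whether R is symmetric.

Symmetric: yes — every pair in R has its reverse in R.

Yes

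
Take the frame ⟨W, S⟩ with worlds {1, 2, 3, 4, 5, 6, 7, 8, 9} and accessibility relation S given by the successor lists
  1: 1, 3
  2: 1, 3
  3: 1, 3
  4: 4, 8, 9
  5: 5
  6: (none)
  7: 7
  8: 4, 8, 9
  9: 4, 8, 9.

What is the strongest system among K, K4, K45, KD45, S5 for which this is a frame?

Transitive (axiom 4): yes — every two-step S-path is closed by a direct edge.
Euclidean (axiom 5): yes — any two successors of a common world are S-related.
Serial (axiom D): no — 6 has no S-successor.
Reflexive (axiom T): no — 2 is not related to itself.
So F validates K, K4, K45; KD45 would additionally require S to be serial. The strongest is K45.

K45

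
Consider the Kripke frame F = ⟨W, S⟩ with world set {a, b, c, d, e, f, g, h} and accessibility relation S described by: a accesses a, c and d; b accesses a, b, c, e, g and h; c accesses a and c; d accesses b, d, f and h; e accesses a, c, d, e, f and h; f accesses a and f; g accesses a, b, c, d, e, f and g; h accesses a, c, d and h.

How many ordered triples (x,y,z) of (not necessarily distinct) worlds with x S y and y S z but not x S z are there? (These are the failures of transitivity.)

25

Enumerating: (a,d,b), (a,d,f), (a,d,h), (b,a,d), (b,e,d), (b,e,f), (b,g,d), (b,g,f), (b,h,d), (c,a,d), (d,b,a), (d,b,c), … and 13 more.
Total: 25.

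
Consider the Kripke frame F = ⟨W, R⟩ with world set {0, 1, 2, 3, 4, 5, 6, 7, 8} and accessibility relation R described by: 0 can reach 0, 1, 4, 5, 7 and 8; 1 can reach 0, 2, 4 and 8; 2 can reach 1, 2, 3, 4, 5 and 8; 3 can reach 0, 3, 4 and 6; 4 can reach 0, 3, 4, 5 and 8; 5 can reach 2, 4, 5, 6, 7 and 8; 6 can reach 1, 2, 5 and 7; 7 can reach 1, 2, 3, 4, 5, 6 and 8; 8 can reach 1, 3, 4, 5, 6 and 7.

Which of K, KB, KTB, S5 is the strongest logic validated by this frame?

Symmetric (axiom B): no — 0 R 5 but not 5 R 0.
Reflexive (axiom T): no — 1 is not related to itself.
Euclidean (axiom 5): no — 0 R 1 and 0 R 5, but not 1 R 5.
So F validates K; KB would additionally require R to be symmetric. The strongest is K.

K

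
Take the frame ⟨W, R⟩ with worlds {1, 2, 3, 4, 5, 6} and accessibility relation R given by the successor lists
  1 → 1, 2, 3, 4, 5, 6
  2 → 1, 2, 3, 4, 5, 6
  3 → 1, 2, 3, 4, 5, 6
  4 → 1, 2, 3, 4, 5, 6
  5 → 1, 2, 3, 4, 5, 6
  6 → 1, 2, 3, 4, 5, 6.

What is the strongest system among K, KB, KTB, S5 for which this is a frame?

S5

Symmetric (axiom B): yes — every pair in R has its reverse in R.
Reflexive (axiom T): yes — every world is R-related to itself.
Euclidean (axiom 5): yes — any two successors of a common world are R-related.
So F validates K, KB, KTB, S5. The strongest is S5.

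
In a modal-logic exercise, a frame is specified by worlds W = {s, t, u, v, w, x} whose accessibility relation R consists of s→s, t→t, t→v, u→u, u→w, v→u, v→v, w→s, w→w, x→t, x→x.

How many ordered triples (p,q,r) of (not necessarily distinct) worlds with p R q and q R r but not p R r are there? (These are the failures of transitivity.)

4

Enumerating: (t,v,u), (u,w,s), (v,u,w), (x,t,v).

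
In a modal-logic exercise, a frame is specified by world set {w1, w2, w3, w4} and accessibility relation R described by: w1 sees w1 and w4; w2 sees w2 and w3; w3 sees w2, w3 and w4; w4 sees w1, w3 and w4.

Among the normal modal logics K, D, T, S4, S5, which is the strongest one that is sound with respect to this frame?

Serial (axiom D): yes — every world has a successor (e.g. w1 R w1).
Reflexive (axiom T): yes — every world is R-related to itself.
Transitive (axiom 4): no — w1 R w4 and w4 R w3, but not w1 R w3.
Euclidean (axiom 5): no — w3 R w2 and w3 R w4, but not w2 R w4.
So F validates K, D, T; S4 would additionally require R to be transitive. The strongest is T.

T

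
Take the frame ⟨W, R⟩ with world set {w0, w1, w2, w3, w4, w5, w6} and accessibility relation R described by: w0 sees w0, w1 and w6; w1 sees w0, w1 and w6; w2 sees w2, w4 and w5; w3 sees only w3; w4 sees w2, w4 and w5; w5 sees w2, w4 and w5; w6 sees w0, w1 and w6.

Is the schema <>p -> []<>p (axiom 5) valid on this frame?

Yes

Axiom 5 corresponds to the accessibility relation being Euclidean.
Euclidean: yes — any two successors of a common world are R-related.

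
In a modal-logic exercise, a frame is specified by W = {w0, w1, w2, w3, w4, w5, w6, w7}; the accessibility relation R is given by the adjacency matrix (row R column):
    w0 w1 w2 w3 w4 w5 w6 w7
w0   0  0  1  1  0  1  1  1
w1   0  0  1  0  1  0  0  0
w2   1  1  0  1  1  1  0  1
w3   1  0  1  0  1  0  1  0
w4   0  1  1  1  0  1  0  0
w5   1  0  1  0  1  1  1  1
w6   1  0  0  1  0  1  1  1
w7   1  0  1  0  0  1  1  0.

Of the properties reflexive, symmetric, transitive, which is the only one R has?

symmetric

Reflexive: no — w0 is not related to itself.
Symmetric: yes — every pair in R has its reverse in R.
Transitive: no — w0 R w2 and w2 R w1, but not w0 R w1.
Only symmetric holds.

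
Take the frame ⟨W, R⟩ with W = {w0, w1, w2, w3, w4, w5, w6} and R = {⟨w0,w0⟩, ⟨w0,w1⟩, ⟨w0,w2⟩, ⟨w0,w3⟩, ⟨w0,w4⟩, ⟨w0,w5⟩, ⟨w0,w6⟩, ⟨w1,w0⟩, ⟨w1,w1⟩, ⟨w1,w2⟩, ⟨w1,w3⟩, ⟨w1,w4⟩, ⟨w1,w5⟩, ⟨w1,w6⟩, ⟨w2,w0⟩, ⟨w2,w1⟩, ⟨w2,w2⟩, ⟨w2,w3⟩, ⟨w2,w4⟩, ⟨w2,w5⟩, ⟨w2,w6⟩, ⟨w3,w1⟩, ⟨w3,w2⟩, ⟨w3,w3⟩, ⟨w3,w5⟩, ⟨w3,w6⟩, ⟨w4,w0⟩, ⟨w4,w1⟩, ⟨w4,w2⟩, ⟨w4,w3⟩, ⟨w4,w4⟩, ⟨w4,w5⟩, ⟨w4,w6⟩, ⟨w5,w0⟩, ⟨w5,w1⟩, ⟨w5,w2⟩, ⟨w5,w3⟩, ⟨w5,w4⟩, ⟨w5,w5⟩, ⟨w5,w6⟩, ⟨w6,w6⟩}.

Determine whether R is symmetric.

Symmetric: no — w0 R w3 but not w3 R w0.

No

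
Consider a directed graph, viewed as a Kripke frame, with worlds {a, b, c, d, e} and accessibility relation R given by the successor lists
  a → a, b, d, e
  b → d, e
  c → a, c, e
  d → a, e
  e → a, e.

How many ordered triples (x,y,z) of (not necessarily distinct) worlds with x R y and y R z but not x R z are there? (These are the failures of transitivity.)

Enumerating: (b,d,a), (b,e,a), (c,a,b), (c,a,d), (d,a,b), (d,a,d), (e,a,b), (e,a,d).

8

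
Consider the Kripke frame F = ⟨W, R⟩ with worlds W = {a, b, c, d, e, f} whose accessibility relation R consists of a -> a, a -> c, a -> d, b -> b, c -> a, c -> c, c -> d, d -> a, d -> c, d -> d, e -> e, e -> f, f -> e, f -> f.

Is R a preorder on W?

Yes

Reflexive: yes — every world is R-related to itself.
Transitive: yes — every two-step R-path is closed by a direct edge.
So R is a preorder.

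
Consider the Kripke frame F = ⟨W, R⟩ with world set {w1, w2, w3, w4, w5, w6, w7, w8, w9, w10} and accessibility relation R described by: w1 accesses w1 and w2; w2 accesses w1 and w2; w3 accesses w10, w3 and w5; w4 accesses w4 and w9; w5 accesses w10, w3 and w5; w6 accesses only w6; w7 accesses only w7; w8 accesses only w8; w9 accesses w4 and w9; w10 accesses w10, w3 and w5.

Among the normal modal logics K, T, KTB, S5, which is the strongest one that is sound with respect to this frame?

Reflexive (axiom T): yes — every world is R-related to itself.
Symmetric (axiom B): yes — every pair in R has its reverse in R.
Euclidean (axiom 5): yes — any two successors of a common world are R-related.
So F validates K, T, KTB, S5. The strongest is S5.

S5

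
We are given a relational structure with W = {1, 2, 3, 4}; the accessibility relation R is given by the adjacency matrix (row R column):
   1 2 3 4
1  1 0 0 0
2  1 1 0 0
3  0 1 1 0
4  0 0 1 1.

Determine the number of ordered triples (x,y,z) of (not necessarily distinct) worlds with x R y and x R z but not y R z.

Enumerating: (2,1,2), (3,2,3), (4,3,4).

3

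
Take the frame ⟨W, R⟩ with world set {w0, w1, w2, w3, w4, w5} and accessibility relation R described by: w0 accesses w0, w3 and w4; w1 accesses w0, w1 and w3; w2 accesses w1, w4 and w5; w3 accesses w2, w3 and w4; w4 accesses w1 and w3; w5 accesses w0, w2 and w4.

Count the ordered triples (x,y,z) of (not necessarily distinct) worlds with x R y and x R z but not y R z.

Enumerating: (w0,w3,w0), (w0,w4,w0), (w0,w4,w4), (w1,w0,w1), (w1,w3,w0), (w1,w3,w1), (w2,w1,w4), (w2,w1,w5), (w2,w4,w4), (w2,w4,w5), (w2,w5,w1), (w2,w5,w5), … and 11 more.
Total: 23.

23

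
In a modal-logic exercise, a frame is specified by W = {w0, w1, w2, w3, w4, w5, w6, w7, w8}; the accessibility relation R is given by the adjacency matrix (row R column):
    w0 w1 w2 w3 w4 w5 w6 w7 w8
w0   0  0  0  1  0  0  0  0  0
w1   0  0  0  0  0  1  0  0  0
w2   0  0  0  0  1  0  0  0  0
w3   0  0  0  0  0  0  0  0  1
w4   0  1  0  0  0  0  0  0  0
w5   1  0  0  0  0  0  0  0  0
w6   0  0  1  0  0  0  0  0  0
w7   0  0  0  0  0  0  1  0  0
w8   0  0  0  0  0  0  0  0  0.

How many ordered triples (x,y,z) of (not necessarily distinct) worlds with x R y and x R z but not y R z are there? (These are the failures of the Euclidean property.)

8

Enumerating: (w0,w3,w3), (w1,w5,w5), (w2,w4,w4), (w3,w8,w8), (w4,w1,w1), (w5,w0,w0), (w6,w2,w2), (w7,w6,w6).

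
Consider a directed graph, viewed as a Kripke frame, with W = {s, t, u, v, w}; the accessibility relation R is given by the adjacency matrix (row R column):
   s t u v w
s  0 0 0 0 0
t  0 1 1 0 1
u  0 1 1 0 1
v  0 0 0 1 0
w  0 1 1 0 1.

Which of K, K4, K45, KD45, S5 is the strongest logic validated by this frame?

Transitive (axiom 4): yes — every two-step R-path is closed by a direct edge.
Euclidean (axiom 5): yes — any two successors of a common world are R-related.
Serial (axiom D): no — s has no R-successor.
Reflexive (axiom T): no — s is not related to itself.
So F validates K, K4, K45; KD45 would additionally require R to be serial. The strongest is K45.

K45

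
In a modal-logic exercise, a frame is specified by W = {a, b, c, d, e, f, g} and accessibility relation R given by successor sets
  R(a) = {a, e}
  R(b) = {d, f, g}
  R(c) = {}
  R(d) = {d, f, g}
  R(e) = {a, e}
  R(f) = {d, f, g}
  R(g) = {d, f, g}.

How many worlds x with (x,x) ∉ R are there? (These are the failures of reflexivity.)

Enumerating: b, c.

2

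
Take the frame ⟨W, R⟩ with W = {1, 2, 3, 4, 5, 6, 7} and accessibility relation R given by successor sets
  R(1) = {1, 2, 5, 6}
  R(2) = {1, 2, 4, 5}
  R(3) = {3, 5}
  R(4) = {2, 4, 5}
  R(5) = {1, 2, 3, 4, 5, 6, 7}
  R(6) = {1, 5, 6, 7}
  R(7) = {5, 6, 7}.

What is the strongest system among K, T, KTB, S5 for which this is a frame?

KTB

Reflexive (axiom T): yes — every world is R-related to itself.
Symmetric (axiom B): yes — every pair in R has its reverse in R.
Euclidean (axiom 5): no — 1 R 2 and 1 R 6, but not 2 R 6.
So F validates K, T, KTB; S5 would additionally require R to be Euclidean. The strongest is KTB.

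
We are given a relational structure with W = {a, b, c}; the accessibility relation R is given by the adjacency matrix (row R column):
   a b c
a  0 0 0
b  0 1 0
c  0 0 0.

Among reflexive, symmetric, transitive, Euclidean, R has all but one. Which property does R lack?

Reflexive: no — a is not related to itself.
Symmetric: yes — every pair in R has its reverse in R.
Transitive: yes — every two-step R-path is closed by a direct edge.
Euclidean: yes — any two successors of a common world are R-related.
Only reflexive fails.

reflexive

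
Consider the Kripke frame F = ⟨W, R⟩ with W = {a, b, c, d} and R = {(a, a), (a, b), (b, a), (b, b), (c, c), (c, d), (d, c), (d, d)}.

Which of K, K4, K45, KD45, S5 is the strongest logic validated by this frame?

Transitive (axiom 4): yes — every two-step R-path is closed by a direct edge.
Euclidean (axiom 5): yes — any two successors of a common world are R-related.
Serial (axiom D): yes — every world has a successor (e.g. a R a).
Reflexive (axiom T): yes — every world is R-related to itself.
So F validates K, K4, K45, KD45, S5. The strongest is S5.

S5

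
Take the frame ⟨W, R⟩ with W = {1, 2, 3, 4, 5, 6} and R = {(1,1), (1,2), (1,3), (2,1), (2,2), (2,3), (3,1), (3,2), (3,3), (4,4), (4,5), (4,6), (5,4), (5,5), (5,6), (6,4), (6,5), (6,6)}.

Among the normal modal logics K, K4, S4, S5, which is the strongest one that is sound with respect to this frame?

Transitive (axiom 4): yes — every two-step R-path is closed by a direct edge.
Reflexive (axiom T): yes — every world is R-related to itself.
Euclidean (axiom 5): yes — any two successors of a common world are R-related.
So F validates K, K4, S4, S5. The strongest is S5.

S5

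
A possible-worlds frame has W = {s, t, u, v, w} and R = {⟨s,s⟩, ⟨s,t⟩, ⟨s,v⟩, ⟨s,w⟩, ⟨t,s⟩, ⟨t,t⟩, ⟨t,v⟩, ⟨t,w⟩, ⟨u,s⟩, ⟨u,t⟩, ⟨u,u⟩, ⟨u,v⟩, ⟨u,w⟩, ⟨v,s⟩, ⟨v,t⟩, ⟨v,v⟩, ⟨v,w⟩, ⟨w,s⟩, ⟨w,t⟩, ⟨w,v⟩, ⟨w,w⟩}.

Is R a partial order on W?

No

Reflexive: yes — every world is R-related to itself.
Transitive: yes — every two-step R-path is closed by a direct edge.
Antisymmetric: no — s R t and t R s with s ≠ t.
So R is not a partial order.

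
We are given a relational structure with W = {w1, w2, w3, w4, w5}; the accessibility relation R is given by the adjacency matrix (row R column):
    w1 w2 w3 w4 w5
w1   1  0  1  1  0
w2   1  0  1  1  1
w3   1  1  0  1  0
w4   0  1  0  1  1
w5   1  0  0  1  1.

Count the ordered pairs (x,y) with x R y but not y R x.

Enumerating: (w1,w4), (w2,w1), (w2,w5), (w3,w4), (w5,w1).

5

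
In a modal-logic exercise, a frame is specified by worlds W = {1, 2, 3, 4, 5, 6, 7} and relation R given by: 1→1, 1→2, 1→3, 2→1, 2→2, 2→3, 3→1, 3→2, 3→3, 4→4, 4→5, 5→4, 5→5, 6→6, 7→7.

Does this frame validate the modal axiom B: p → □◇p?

Axiom B corresponds to the accessibility relation being symmetric.
Symmetric: yes — every pair in R has its reverse in R.

Yes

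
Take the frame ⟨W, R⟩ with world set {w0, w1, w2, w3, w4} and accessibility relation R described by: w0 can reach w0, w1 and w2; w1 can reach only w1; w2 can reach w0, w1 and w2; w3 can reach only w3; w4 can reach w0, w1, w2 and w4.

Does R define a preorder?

Reflexive: yes — every world is R-related to itself.
Transitive: yes — every two-step R-path is closed by a direct edge.
So R is a preorder.

Yes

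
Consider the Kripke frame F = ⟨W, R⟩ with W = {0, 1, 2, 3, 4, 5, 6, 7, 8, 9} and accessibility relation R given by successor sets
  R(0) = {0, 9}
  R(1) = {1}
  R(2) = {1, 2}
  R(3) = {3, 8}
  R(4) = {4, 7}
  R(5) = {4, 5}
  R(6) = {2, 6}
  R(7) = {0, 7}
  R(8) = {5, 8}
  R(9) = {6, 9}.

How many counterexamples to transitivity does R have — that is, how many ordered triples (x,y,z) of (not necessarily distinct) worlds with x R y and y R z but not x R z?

8

Enumerating: (0,9,6), (3,8,5), (4,7,0), (5,4,7), (6,2,1), (7,0,9), (8,5,4), (9,6,2).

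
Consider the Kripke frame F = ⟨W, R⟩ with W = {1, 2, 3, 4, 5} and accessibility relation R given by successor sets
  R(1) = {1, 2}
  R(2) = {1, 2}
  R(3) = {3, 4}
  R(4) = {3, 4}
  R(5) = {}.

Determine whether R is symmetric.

Yes

Symmetric: yes — every pair in R has its reverse in R.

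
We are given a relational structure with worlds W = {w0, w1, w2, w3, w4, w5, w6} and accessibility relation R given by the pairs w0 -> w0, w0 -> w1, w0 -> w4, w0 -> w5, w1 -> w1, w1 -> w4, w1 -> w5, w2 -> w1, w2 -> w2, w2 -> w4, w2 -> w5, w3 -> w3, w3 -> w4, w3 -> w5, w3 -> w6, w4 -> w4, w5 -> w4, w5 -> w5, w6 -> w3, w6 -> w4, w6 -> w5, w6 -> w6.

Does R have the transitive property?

Yes

Transitive: yes — every two-step R-path is closed by a direct edge.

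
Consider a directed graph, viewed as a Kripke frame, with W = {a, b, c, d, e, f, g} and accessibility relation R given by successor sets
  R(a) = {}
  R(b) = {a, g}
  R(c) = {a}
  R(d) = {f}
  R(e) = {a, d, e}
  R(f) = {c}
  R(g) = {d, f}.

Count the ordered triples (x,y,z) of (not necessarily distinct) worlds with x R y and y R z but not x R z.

6

Enumerating: (b,g,d), (b,g,f), (d,f,c), (e,d,f), (f,c,a), (g,f,c).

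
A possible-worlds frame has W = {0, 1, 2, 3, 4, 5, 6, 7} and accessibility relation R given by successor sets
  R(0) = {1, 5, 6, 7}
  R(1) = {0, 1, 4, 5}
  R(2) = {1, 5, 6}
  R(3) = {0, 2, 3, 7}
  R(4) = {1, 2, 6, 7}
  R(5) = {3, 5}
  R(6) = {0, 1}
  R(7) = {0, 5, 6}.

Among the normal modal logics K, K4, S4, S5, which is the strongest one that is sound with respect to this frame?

K

Transitive (axiom 4): no — 0 R 1 and 1 R 4, but not 0 R 4.
Reflexive (axiom T): no — 0 is not related to itself.
Euclidean (axiom 5): no — 0 R 1 and 0 R 6, but not 1 R 6.
So F validates K; K4 would additionally require R to be transitive. The strongest is K.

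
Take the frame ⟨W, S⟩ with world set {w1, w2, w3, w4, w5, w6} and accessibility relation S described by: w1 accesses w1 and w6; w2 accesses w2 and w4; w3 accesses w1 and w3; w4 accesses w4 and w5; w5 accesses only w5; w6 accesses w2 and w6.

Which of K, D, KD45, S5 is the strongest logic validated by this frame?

Serial (axiom D): yes — every world has a successor (e.g. w1 S w1).
Euclidean (axiom 5): no — w1 S w6 and w1 S w1, but not w6 S w1.
Transitive (axiom 4): no — w1 S w6 and w6 S w2, but not w1 S w2.
Reflexive (axiom T): yes — every world is S-related to itself.
So F validates K, D; KD45 would additionally require S to be Euclidean and transitive. The strongest is D.

D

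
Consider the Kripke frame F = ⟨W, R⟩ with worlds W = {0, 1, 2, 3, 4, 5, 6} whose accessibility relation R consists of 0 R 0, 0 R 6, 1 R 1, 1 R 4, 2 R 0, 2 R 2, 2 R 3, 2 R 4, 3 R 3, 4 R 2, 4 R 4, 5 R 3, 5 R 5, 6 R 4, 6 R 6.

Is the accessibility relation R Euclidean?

Euclidean: no — 2 R 0 and 2 R 3, but not 0 R 3.

No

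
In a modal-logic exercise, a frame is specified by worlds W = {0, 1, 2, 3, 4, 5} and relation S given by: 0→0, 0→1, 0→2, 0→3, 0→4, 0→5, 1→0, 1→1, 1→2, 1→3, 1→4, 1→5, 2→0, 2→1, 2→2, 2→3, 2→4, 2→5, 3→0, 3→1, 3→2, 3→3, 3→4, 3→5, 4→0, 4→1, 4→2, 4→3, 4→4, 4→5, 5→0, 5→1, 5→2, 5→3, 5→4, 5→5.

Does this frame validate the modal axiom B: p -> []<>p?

Yes

Axiom B corresponds to the accessibility relation being symmetric.
Symmetric: yes — every pair in S has its reverse in S.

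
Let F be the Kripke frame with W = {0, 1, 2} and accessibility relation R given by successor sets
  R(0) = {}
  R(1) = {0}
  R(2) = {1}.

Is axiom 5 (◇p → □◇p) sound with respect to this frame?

By correspondence theory, 5 is valid on a frame iff R is Euclidean.
Euclidean: no — 1 R 0 and 1 R 0, but not 0 R 0.

No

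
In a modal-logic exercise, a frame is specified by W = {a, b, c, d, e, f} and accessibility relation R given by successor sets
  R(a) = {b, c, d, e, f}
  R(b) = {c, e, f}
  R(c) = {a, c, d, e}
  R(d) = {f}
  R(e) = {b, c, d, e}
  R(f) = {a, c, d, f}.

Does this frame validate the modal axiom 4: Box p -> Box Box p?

No

By correspondence theory, 4 is valid on a frame iff R is transitive.
Transitive: no — b R c and c R a, but not b R a.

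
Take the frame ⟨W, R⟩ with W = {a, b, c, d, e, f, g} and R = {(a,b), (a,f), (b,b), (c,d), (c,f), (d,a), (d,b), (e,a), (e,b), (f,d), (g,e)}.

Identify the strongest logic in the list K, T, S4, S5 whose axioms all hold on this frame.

K

Reflexive (axiom T): no — a is not related to itself.
Transitive (axiom 4): no — a R f and f R d, but not a R d.
Euclidean (axiom 5): no — a R b and a R f, but not b R f.
So F validates K; T would additionally require R to be reflexive. The strongest is K.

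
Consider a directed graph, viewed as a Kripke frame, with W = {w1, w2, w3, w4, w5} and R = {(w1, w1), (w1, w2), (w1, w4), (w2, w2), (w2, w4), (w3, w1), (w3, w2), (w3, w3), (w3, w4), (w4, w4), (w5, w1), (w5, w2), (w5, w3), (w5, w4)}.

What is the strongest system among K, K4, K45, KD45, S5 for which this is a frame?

K4

Transitive (axiom 4): yes — every two-step R-path is closed by a direct edge.
Euclidean (axiom 5): no — w1 R w4 and w1 R w2, but not w4 R w2.
Serial (axiom D): yes — every world has a successor (e.g. w1 R w1).
Reflexive (axiom T): no — w5 is not related to itself.
So F validates K, K4; K45 would additionally require R to be Euclidean. The strongest is K4.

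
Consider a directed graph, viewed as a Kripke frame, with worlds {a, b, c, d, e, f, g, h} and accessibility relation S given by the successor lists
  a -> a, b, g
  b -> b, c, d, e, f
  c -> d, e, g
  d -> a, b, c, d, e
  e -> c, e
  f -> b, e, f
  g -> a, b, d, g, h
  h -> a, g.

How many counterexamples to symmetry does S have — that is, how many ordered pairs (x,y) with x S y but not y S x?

10

Enumerating: (a,b), (b,c), (b,e), (c,g), (d,a), (d,e), (f,e), (g,b), (g,d), (h,a).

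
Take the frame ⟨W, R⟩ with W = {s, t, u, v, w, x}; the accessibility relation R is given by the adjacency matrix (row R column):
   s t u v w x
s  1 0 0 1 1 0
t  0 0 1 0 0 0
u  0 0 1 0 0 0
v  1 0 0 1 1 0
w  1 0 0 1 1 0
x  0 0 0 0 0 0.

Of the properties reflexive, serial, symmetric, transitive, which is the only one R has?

Reflexive: no — t is not related to itself.
Serial: no — x has no R-successor.
Symmetric: no — t R u but not u R t.
Transitive: yes — every two-step R-path is closed by a direct edge.
Only transitive holds.

transitive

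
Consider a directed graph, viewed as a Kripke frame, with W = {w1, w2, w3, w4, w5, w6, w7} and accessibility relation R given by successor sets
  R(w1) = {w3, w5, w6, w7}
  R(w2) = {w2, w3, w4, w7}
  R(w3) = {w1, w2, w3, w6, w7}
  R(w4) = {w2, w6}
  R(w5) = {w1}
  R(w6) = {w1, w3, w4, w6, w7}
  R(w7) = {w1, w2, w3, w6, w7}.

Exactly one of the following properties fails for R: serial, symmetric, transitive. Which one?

transitive

Serial: yes — every world has a successor (e.g. w1 R w3).
Symmetric: yes — every pair in R has its reverse in R.
Transitive: no — w1 R w3 and w3 R w2, but not w1 R w2.
Only transitive fails.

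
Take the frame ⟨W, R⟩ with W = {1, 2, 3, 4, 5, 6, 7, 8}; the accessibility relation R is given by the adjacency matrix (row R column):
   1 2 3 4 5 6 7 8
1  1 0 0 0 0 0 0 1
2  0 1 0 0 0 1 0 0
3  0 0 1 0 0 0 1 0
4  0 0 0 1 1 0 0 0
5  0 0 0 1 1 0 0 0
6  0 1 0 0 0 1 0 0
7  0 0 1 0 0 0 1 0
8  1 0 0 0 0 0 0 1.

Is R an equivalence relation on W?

Yes

Reflexive: yes — every world is R-related to itself.
Symmetric: yes — every pair in R has its reverse in R.
Transitive: yes — every two-step R-path is closed by a direct edge.
So R is an equivalence relation.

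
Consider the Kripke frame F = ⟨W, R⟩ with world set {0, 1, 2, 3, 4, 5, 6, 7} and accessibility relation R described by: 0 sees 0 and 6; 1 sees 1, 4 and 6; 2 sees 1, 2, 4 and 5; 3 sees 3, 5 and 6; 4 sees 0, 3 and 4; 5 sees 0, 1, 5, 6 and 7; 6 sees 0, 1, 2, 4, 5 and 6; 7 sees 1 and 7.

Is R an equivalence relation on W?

Reflexive: yes — every world is R-related to itself.
Symmetric: no — 1 R 4 but not 4 R 1.
Transitive: no — 0 R 6 and 6 R 1, but not 0 R 1.
So R is not an equivalence relation.

No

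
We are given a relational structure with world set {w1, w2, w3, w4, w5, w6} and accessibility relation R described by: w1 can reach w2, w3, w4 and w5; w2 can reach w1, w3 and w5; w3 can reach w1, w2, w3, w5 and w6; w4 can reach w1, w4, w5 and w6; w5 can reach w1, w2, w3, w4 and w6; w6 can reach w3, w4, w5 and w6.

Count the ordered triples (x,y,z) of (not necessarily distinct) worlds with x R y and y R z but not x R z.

Enumerating: (w1,w2,w1), (w1,w3,w1), (w1,w3,w6), (w1,w4,w1), (w1,w4,w6), (w1,w5,w1), (w1,w5,w6), (w2,w1,w2), (w2,w1,w4), (w2,w3,w2), (w2,w3,w6), (w2,w5,w2), … and 20 more.
Total: 32.

32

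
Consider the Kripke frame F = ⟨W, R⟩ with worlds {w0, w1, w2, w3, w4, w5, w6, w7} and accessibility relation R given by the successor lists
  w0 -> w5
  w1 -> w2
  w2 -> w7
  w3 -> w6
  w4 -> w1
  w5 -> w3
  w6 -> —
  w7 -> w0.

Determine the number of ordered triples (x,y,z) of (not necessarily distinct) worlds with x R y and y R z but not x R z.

6

Enumerating: (w0,w5,w3), (w1,w2,w7), (w2,w7,w0), (w4,w1,w2), (w5,w3,w6), (w7,w0,w5).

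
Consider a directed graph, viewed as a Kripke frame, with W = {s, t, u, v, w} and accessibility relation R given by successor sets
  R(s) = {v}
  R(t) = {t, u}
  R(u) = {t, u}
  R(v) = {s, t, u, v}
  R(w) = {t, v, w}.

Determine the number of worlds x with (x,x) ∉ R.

1

Enumerating: s.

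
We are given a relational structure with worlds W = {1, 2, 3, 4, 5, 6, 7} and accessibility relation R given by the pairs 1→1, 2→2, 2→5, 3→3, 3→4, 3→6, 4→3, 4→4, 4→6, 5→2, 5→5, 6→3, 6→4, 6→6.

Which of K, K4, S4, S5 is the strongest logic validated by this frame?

Transitive (axiom 4): yes — every two-step R-path is closed by a direct edge.
Reflexive (axiom T): no — 7 is not related to itself.
Euclidean (axiom 5): yes — any two successors of a common world are R-related.
So F validates K, K4; S4 would additionally require R to be reflexive. The strongest is K4.

K4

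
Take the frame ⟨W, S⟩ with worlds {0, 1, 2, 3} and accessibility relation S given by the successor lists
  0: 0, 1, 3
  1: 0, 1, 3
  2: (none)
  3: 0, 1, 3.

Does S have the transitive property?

Yes

Transitive: yes — every two-step S-path is closed by a direct edge.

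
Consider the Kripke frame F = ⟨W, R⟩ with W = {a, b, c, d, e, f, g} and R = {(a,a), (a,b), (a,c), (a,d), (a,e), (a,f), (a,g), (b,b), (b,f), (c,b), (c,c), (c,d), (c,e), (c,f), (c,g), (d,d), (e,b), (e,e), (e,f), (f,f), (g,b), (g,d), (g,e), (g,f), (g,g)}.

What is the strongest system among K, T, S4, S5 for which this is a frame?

S4

Reflexive (axiom T): yes — every world is R-related to itself.
Transitive (axiom 4): yes — every two-step R-path is closed by a direct edge.
Euclidean (axiom 5): no — a R b and a R c, but not b R c.
So F validates K, T, S4; S5 would additionally require R to be Euclidean. The strongest is S4.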